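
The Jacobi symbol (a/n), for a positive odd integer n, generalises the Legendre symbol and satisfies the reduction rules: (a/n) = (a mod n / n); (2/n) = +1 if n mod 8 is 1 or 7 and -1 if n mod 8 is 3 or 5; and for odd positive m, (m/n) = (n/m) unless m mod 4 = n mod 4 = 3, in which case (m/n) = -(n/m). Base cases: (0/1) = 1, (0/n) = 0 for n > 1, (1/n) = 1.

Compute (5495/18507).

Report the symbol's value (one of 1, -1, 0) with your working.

flip (5495/18507) -> (18507/5495): both odd, 5495 mod 4 = 3, 18507 mod 4 = 3, so the flip contributes -1; sign now -1
(18507/5495): 18507 mod 5495 = 2022, so (18507/5495) = (2022/5495)
factor out 2^1: 2022 = 2^1·1011; with 5495 mod 8 = 7, (2/5495) = +1; sign now -1; continue with (1011/5495)
flip (1011/5495) -> (5495/1011): both odd, 1011 mod 4 = 3, 5495 mod 4 = 3, so the flip contributes -1; sign now +1
(5495/1011): 5495 mod 1011 = 440, so (5495/1011) = (440/1011)
factor out 2^3: 440 = 2^3·55; with 1011 mod 8 = 3, (2/1011) = -1; sign now -1; continue with (55/1011)
flip (55/1011) -> (1011/55): both odd, 55 mod 4 = 3, 1011 mod 4 = 3, so the flip contributes -1; sign now +1
(1011/55): 1011 mod 55 = 21, so (1011/55) = (21/55)
flip (21/55) -> (55/21): both odd, 21 mod 4 = 1, 55 mod 4 = 3, so the flip contributes +1; sign now +1
(55/21): 55 mod 21 = 13, so (55/21) = (13/21)
flip (13/21) -> (21/13): both odd, 13 mod 4 = 1, 21 mod 4 = 1, so the flip contributes +1; sign now +1
(21/13): 21 mod 13 = 8, so (21/13) = (8/13)
factor out 2^3: 8 = 2^3·1; with 13 mod 8 = 5, (2/13) = -1; sign now -1; continue with (1/13)
reached (1/13) = 1, so the symbol is -1

-1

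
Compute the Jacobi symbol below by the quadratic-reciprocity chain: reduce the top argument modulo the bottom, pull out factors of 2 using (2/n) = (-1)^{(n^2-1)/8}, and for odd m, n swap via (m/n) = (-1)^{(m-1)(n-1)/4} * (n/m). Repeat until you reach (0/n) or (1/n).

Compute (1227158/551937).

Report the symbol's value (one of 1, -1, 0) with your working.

-1

(1227158/551937) = (123284/551937)   [reduce mod 551937]
123284 = 2^2·30821; (2/551937) = +1 since 551937 mod 8 = 1, so (123284/551937) = (+1)^2·(30821/551937); sign now +1
reciprocity: (30821/551937) = +1·(551937/30821) since 30821 mod 4 = 1, 551937 mod 4 = 1; sign now +1
(551937/30821) = (27980/30821)   [reduce mod 30821]
27980 = 2^2·6995; (2/30821) = -1 since 30821 mod 8 = 5, so (27980/30821) = (-1)^2·(6995/30821); sign now +1
reciprocity: (6995/30821) = +1·(30821/6995) since 6995 mod 4 = 3, 30821 mod 4 = 1; sign now +1
(30821/6995) = (2841/6995)   [reduce mod 6995]
reciprocity: (2841/6995) = +1·(6995/2841) since 2841 mod 4 = 1, 6995 mod 4 = 3; sign now +1
(6995/2841) = (1313/2841)   [reduce mod 2841]
reciprocity: (1313/2841) = +1·(2841/1313) since 1313 mod 4 = 1, 2841 mod 4 = 1; sign now +1
(2841/1313) = (215/1313)   [reduce mod 1313]
reciprocity: (215/1313) = +1·(1313/215) since 215 mod 4 = 3, 1313 mod 4 = 1; sign now +1
(1313/215) = (23/215)   [reduce mod 215]
reciprocity: (23/215) = -1·(215/23) since 23 mod 4 = 3, 215 mod 4 = 3; sign now -1
(215/23) = (8/23)   [reduce mod 23]
8 = 2^3·1; (2/23) = +1 since 23 mod 8 = 7, so (8/23) = (+1)^3·(1/23); sign now -1
(1/23) = 1; final value = sign = -1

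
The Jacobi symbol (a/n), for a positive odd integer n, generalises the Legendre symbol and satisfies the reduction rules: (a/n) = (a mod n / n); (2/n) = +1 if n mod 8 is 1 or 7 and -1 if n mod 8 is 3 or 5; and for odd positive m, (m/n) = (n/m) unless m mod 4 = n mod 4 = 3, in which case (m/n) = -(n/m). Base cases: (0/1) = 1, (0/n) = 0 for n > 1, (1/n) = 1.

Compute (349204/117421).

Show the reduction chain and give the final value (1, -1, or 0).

(349204/117421): 349204 mod 117421 = 114362, so (349204/117421) = (114362/117421)
factor out 2^1: 114362 = 2^1·57181; with 117421 mod 8 = 5, (2/117421) = -1; sign now -1; continue with (57181/117421)
flip (57181/117421) -> (117421/57181): both odd, 57181 mod 4 = 1, 117421 mod 4 = 1, so the flip contributes +1; sign now -1
(117421/57181): 117421 mod 57181 = 3059, so (117421/57181) = (3059/57181)
flip (3059/57181) -> (57181/3059): both odd, 3059 mod 4 = 3, 57181 mod 4 = 1, so the flip contributes +1; sign now -1
(57181/3059): 57181 mod 3059 = 2119, so (57181/3059) = (2119/3059)
flip (2119/3059) -> (3059/2119): both odd, 2119 mod 4 = 3, 3059 mod 4 = 3, so the flip contributes -1; sign now +1
(3059/2119): 3059 mod 2119 = 940, so (3059/2119) = (940/2119)
factor out 2^2: 940 = 2^2·235; with 2119 mod 8 = 7, (2/2119) = +1; sign now +1; continue with (235/2119)
flip (235/2119) -> (2119/235): both odd, 235 mod 4 = 3, 2119 mod 4 = 3, so the flip contributes -1; sign now -1
(2119/235): 2119 mod 235 = 4, so (2119/235) = (4/235)
factor out 2^2: 4 = 2^2·1; with 235 mod 8 = 3, (2/235) = -1; sign now -1; continue with (1/235)
reached (1/235) = 1, so the symbol is -1

-1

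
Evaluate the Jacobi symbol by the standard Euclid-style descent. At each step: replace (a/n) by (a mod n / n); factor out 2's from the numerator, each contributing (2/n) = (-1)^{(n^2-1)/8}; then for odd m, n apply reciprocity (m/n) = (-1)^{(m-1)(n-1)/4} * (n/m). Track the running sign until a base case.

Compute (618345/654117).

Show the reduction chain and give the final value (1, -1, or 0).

flip (618345/654117) -> (654117/618345): both odd, 618345 mod 4 = 1, 654117 mod 4 = 1, so the flip contributes +1; sign now +1
(654117/618345): 654117 mod 618345 = 35772, so (654117/618345) = (35772/618345)
factor out 2^2: 35772 = 2^2·8943; with 618345 mod 8 = 1, (2/618345) = +1; sign now +1; continue with (8943/618345)
flip (8943/618345) -> (618345/8943): both odd, 8943 mod 4 = 3, 618345 mod 4 = 1, so the flip contributes +1; sign now +1
(618345/8943): 618345 mod 8943 = 1278, so (618345/8943) = (1278/8943)
factor out 2^1: 1278 = 2^1·639; with 8943 mod 8 = 7, (2/8943) = +1; sign now +1; continue with (639/8943)
flip (639/8943) -> (8943/639): both odd, 639 mod 4 = 3, 8943 mod 4 = 3, so the flip contributes -1; sign now -1
(8943/639): 8943 mod 639 = 636, so (8943/639) = (636/639)
factor out 2^2: 636 = 2^2·159; with 639 mod 8 = 7, (2/639) = +1; sign now -1; continue with (159/639)
flip (159/639) -> (639/159): both odd, 159 mod 4 = 3, 639 mod 4 = 3, so the flip contributes -1; sign now +1
(639/159): 639 mod 159 = 3, so (639/159) = (3/159)
flip (3/159) -> (159/3): both odd, 3 mod 4 = 3, 159 mod 4 = 3, so the flip contributes -1; sign now -1
(159/3): 159 mod 3 = 0, so (159/3) = (0/3)
reached (0/3); gcd(a, n) > 1, so (0/3) = 0 and the symbol is 0

0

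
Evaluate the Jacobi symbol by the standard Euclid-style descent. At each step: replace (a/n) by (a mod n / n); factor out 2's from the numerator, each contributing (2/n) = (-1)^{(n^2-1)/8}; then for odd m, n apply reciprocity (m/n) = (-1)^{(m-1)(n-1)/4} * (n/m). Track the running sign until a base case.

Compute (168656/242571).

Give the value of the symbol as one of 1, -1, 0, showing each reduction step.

-1

factor out 2^4: 168656 = 2^4·10541; with 242571 mod 8 = 3, (2/242571) = -1; sign now +1; continue with (10541/242571)
flip (10541/242571) -> (242571/10541): both odd, 10541 mod 4 = 1, 242571 mod 4 = 3, so the flip contributes +1; sign now +1
(242571/10541): 242571 mod 10541 = 128, so (242571/10541) = (128/10541)
factor out 2^7: 128 = 2^7·1; with 10541 mod 8 = 5, (2/10541) = -1; sign now -1; continue with (1/10541)
reached (1/10541) = 1, so the symbol is -1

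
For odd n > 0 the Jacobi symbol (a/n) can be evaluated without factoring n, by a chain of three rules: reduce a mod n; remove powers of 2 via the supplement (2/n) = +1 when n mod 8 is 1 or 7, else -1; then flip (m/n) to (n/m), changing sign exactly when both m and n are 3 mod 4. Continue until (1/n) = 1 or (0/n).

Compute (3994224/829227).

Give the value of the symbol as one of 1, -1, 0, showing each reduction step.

0

(3994224/829227) = (677316/829227)   [reduce mod 829227]
677316 = 2^2·169329; (2/829227) = -1 since 829227 mod 8 = 3, so (677316/829227) = (-1)^2·(169329/829227); sign now +1
reciprocity: (169329/829227) = +1·(829227/169329) since 169329 mod 4 = 1, 829227 mod 4 = 3; sign now +1
(829227/169329) = (151911/169329)   [reduce mod 169329]
reciprocity: (151911/169329) = +1·(169329/151911) since 151911 mod 4 = 3, 169329 mod 4 = 1; sign now +1
(169329/151911) = (17418/151911)   [reduce mod 151911]
17418 = 2^1·8709; (2/151911) = +1 since 151911 mod 8 = 7, so (17418/151911) = (+1)^1·(8709/151911); sign now +1
reciprocity: (8709/151911) = +1·(151911/8709) since 8709 mod 4 = 1, 151911 mod 4 = 3; sign now +1
(151911/8709) = (3858/8709)   [reduce mod 8709]
3858 = 2^1·1929; (2/8709) = -1 since 8709 mod 8 = 5, so (3858/8709) = (-1)^1·(1929/8709); sign now -1
reciprocity: (1929/8709) = +1·(8709/1929) since 1929 mod 4 = 1, 8709 mod 4 = 1; sign now -1
(8709/1929) = (993/1929)   [reduce mod 1929]
reciprocity: (993/1929) = +1·(1929/993) since 993 mod 4 = 1, 1929 mod 4 = 1; sign now -1
(1929/993) = (936/993)   [reduce mod 993]
936 = 2^3·117; (2/993) = +1 since 993 mod 8 = 1, so (936/993) = (+1)^3·(117/993); sign now -1
reciprocity: (117/993) = +1·(993/117) since 117 mod 4 = 1, 993 mod 4 = 1; sign now -1
(993/117) = (57/117)   [reduce mod 117]
reciprocity: (57/117) = +1·(117/57) since 57 mod 4 = 1, 117 mod 4 = 1; sign now -1
(117/57) = (3/57)   [reduce mod 57]
reciprocity: (3/57) = +1·(57/3) since 3 mod 4 = 3, 57 mod 4 = 1; sign now -1
(57/3) = (0/3)   [reduce mod 3]
(0/3) = 0   [gcd(a, n) > 1]; final value = 0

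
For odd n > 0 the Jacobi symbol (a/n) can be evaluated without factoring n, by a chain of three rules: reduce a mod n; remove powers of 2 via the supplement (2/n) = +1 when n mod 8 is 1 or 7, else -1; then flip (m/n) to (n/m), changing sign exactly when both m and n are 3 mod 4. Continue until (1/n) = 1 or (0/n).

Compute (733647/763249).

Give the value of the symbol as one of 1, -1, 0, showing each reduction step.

flip (733647/763249) -> (763249/733647): both odd, 733647 mod 4 = 3, 763249 mod 4 = 1, so the flip contributes +1; sign now +1
(763249/733647): 763249 mod 733647 = 29602, so (763249/733647) = (29602/733647)
factor out 2^1: 29602 = 2^1·14801; with 733647 mod 8 = 7, (2/733647) = +1; sign now +1; continue with (14801/733647)
flip (14801/733647) -> (733647/14801): both odd, 14801 mod 4 = 1, 733647 mod 4 = 3, so the flip contributes +1; sign now +1
(733647/14801): 733647 mod 14801 = 8398, so (733647/14801) = (8398/14801)
factor out 2^1: 8398 = 2^1·4199; with 14801 mod 8 = 1, (2/14801) = +1; sign now +1; continue with (4199/14801)
flip (4199/14801) -> (14801/4199): both odd, 4199 mod 4 = 3, 14801 mod 4 = 1, so the flip contributes +1; sign now +1
(14801/4199): 14801 mod 4199 = 2204, so (14801/4199) = (2204/4199)
factor out 2^2: 2204 = 2^2·551; with 4199 mod 8 = 7, (2/4199) = +1; sign now +1; continue with (551/4199)
flip (551/4199) -> (4199/551): both odd, 551 mod 4 = 3, 4199 mod 4 = 3, so the flip contributes -1; sign now -1
(4199/551): 4199 mod 551 = 342, so (4199/551) = (342/551)
factor out 2^1: 342 = 2^1·171; with 551 mod 8 = 7, (2/551) = +1; sign now -1; continue with (171/551)
flip (171/551) -> (551/171): both odd, 171 mod 4 = 3, 551 mod 4 = 3, so the flip contributes -1; sign now +1
(551/171): 551 mod 171 = 38, so (551/171) = (38/171)
factor out 2^1: 38 = 2^1·19; with 171 mod 8 = 3, (2/171) = -1; sign now -1; continue with (19/171)
flip (19/171) -> (171/19): both odd, 19 mod 4 = 3, 171 mod 4 = 3, so the flip contributes -1; sign now +1
(171/19): 171 mod 19 = 0, so (171/19) = (0/19)
reached (0/19); gcd(a, n) > 1, so (0/19) = 0 and the symbol is 0

0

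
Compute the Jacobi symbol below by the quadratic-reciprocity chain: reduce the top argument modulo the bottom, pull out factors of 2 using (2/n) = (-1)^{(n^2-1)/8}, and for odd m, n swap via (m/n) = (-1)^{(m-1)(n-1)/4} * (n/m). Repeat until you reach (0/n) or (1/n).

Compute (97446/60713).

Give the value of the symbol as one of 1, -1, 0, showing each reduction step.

(97446/60713): 97446 mod 60713 = 36733, so (97446/60713) = (36733/60713)
flip (36733/60713) -> (60713/36733): both odd, 36733 mod 4 = 1, 60713 mod 4 = 1, so the flip contributes +1; sign now +1
(60713/36733): 60713 mod 36733 = 23980, so (60713/36733) = (23980/36733)
factor out 2^2: 23980 = 2^2·5995; with 36733 mod 8 = 5, (2/36733) = -1; sign now +1; continue with (5995/36733)
flip (5995/36733) -> (36733/5995): both odd, 5995 mod 4 = 3, 36733 mod 4 = 1, so the flip contributes +1; sign now +1
(36733/5995): 36733 mod 5995 = 763, so (36733/5995) = (763/5995)
flip (763/5995) -> (5995/763): both odd, 763 mod 4 = 3, 5995 mod 4 = 3, so the flip contributes -1; sign now -1
(5995/763): 5995 mod 763 = 654, so (5995/763) = (654/763)
factor out 2^1: 654 = 2^1·327; with 763 mod 8 = 3, (2/763) = -1; sign now +1; continue with (327/763)
flip (327/763) -> (763/327): both odd, 327 mod 4 = 3, 763 mod 4 = 3, so the flip contributes -1; sign now -1
(763/327): 763 mod 327 = 109, so (763/327) = (109/327)
flip (109/327) -> (327/109): both odd, 109 mod 4 = 1, 327 mod 4 = 3, so the flip contributes +1; sign now -1
(327/109): 327 mod 109 = 0, so (327/109) = (0/109)
reached (0/109); gcd(a, n) > 1, so (0/109) = 0 and the symbol is 0

0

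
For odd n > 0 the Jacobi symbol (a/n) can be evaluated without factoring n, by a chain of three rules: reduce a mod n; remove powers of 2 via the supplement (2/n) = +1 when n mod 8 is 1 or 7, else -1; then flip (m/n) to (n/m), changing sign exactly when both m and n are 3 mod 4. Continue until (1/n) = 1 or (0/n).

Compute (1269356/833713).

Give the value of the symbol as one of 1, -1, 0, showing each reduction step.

-1

(1269356/833713) = (435643/833713)   [reduce mod 833713]
reciprocity: (435643/833713) = +1·(833713/435643) since 435643 mod 4 = 3, 833713 mod 4 = 1; sign now +1
(833713/435643) = (398070/435643)   [reduce mod 435643]
398070 = 2^1·199035; (2/435643) = -1 since 435643 mod 8 = 3, so (398070/435643) = (-1)^1·(199035/435643); sign now -1
reciprocity: (199035/435643) = -1·(435643/199035) since 199035 mod 4 = 3, 435643 mod 4 = 3; sign now +1
(435643/199035) = (37573/199035)   [reduce mod 199035]
reciprocity: (37573/199035) = +1·(199035/37573) since 37573 mod 4 = 1, 199035 mod 4 = 3; sign now +1
(199035/37573) = (11170/37573)   [reduce mod 37573]
11170 = 2^1·5585; (2/37573) = -1 since 37573 mod 8 = 5, so (11170/37573) = (-1)^1·(5585/37573); sign now -1
reciprocity: (5585/37573) = +1·(37573/5585) since 5585 mod 4 = 1, 37573 mod 4 = 1; sign now -1
(37573/5585) = (4063/5585)   [reduce mod 5585]
reciprocity: (4063/5585) = +1·(5585/4063) since 4063 mod 4 = 3, 5585 mod 4 = 1; sign now -1
(5585/4063) = (1522/4063)   [reduce mod 4063]
1522 = 2^1·761; (2/4063) = +1 since 4063 mod 8 = 7, so (1522/4063) = (+1)^1·(761/4063); sign now -1
reciprocity: (761/4063) = +1·(4063/761) since 761 mod 4 = 1, 4063 mod 4 = 3; sign now -1
(4063/761) = (258/761)   [reduce mod 761]
258 = 2^1·129; (2/761) = +1 since 761 mod 8 = 1, so (258/761) = (+1)^1·(129/761); sign now -1
reciprocity: (129/761) = +1·(761/129) since 129 mod 4 = 1, 761 mod 4 = 1; sign now -1
(761/129) = (116/129)   [reduce mod 129]
116 = 2^2·29; (2/129) = +1 since 129 mod 8 = 1, so (116/129) = (+1)^2·(29/129); sign now -1
reciprocity: (29/129) = +1·(129/29) since 29 mod 4 = 1, 129 mod 4 = 1; sign now -1
(129/29) = (13/29)   [reduce mod 29]
reciprocity: (13/29) = +1·(29/13) since 13 mod 4 = 1, 29 mod 4 = 1; sign now -1
(29/13) = (3/13)   [reduce mod 13]
reciprocity: (3/13) = +1·(13/3) since 3 mod 4 = 3, 13 mod 4 = 1; sign now -1
(13/3) = (1/3)   [reduce mod 3]
(1/3) = 1; final value = sign = -1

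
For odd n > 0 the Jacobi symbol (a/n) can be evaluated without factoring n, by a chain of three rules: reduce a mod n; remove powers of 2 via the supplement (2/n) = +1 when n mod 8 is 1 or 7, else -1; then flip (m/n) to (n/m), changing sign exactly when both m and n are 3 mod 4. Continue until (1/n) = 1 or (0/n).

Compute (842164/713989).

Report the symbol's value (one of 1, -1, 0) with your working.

(842164/713989) = (128175/713989)   [reduce mod 713989]
reciprocity: (128175/713989) = +1·(713989/128175) since 128175 mod 4 = 3, 713989 mod 4 = 1; sign now +1
(713989/128175) = (73114/128175)   [reduce mod 128175]
73114 = 2^1·36557; (2/128175) = +1 since 128175 mod 8 = 7, so (73114/128175) = (+1)^1·(36557/128175); sign now +1
reciprocity: (36557/128175) = +1·(128175/36557) since 36557 mod 4 = 1, 128175 mod 4 = 3; sign now +1
(128175/36557) = (18504/36557)   [reduce mod 36557]
18504 = 2^3·2313; (2/36557) = -1 since 36557 mod 8 = 5, so (18504/36557) = (-1)^3·(2313/36557); sign now -1
reciprocity: (2313/36557) = +1·(36557/2313) since 2313 mod 4 = 1, 36557 mod 4 = 1; sign now -1
(36557/2313) = (1862/2313)   [reduce mod 2313]
1862 = 2^1·931; (2/2313) = +1 since 2313 mod 8 = 1, so (1862/2313) = (+1)^1·(931/2313); sign now -1
reciprocity: (931/2313) = +1·(2313/931) since 931 mod 4 = 3, 2313 mod 4 = 1; sign now -1
(2313/931) = (451/931)   [reduce mod 931]
reciprocity: (451/931) = -1·(931/451) since 451 mod 4 = 3, 931 mod 4 = 3; sign now +1
(931/451) = (29/451)   [reduce mod 451]
reciprocity: (29/451) = +1·(451/29) since 29 mod 4 = 1, 451 mod 4 = 3; sign now +1
(451/29) = (16/29)   [reduce mod 29]
16 = 2^4·1; (2/29) = -1 since 29 mod 8 = 5, so (16/29) = (-1)^4·(1/29); sign now +1
(1/29) = 1; final value = sign = +1

1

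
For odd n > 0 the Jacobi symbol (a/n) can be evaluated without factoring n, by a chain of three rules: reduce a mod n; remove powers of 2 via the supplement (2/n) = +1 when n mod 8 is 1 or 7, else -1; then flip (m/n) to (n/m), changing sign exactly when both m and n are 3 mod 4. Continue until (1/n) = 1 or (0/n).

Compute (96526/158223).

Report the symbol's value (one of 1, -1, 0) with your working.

1

factor out 2^1: 96526 = 2^1·48263; with 158223 mod 8 = 7, (2/158223) = +1; sign now +1; continue with (48263/158223)
flip (48263/158223) -> (158223/48263): both odd, 48263 mod 4 = 3, 158223 mod 4 = 3, so the flip contributes -1; sign now -1
(158223/48263): 158223 mod 48263 = 13434, so (158223/48263) = (13434/48263)
factor out 2^1: 13434 = 2^1·6717; with 48263 mod 8 = 7, (2/48263) = +1; sign now -1; continue with (6717/48263)
flip (6717/48263) -> (48263/6717): both odd, 6717 mod 4 = 1, 48263 mod 4 = 3, so the flip contributes +1; sign now -1
(48263/6717): 48263 mod 6717 = 1244, so (48263/6717) = (1244/6717)
factor out 2^2: 1244 = 2^2·311; with 6717 mod 8 = 5, (2/6717) = -1; sign now -1; continue with (311/6717)
flip (311/6717) -> (6717/311): both odd, 311 mod 4 = 3, 6717 mod 4 = 1, so the flip contributes +1; sign now -1
(6717/311): 6717 mod 311 = 186, so (6717/311) = (186/311)
factor out 2^1: 186 = 2^1·93; with 311 mod 8 = 7, (2/311) = +1; sign now -1; continue with (93/311)
flip (93/311) -> (311/93): both odd, 93 mod 4 = 1, 311 mod 4 = 3, so the flip contributes +1; sign now -1
(311/93): 311 mod 93 = 32, so (311/93) = (32/93)
factor out 2^5: 32 = 2^5·1; with 93 mod 8 = 5, (2/93) = -1; sign now +1; continue with (1/93)
reached (1/93) = 1, so the symbol is +1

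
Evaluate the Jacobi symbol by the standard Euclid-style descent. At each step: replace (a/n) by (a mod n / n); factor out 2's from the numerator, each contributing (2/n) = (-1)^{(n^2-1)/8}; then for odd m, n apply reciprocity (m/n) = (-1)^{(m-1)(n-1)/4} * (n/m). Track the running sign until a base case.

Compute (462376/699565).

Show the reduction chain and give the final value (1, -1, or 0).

-1

462376 = 2^3·57797; (2/699565) = -1 since 699565 mod 8 = 5, so (462376/699565) = (-1)^3·(57797/699565); sign now -1
reciprocity: (57797/699565) = +1·(699565/57797) since 57797 mod 4 = 1, 699565 mod 4 = 1; sign now -1
(699565/57797) = (6001/57797)   [reduce mod 57797]
reciprocity: (6001/57797) = +1·(57797/6001) since 6001 mod 4 = 1, 57797 mod 4 = 1; sign now -1
(57797/6001) = (3788/6001)   [reduce mod 6001]
3788 = 2^2·947; (2/6001) = +1 since 6001 mod 8 = 1, so (3788/6001) = (+1)^2·(947/6001); sign now -1
reciprocity: (947/6001) = +1·(6001/947) since 947 mod 4 = 3, 6001 mod 4 = 1; sign now -1
(6001/947) = (319/947)   [reduce mod 947]
reciprocity: (319/947) = -1·(947/319) since 319 mod 4 = 3, 947 mod 4 = 3; sign now +1
(947/319) = (309/319)   [reduce mod 319]
reciprocity: (309/319) = +1·(319/309) since 309 mod 4 = 1, 319 mod 4 = 3; sign now +1
(319/309) = (10/309)   [reduce mod 309]
10 = 2^1·5; (2/309) = -1 since 309 mod 8 = 5, so (10/309) = (-1)^1·(5/309); sign now -1
reciprocity: (5/309) = +1·(309/5) since 5 mod 4 = 1, 309 mod 4 = 1; sign now -1
(309/5) = (4/5)   [reduce mod 5]
4 = 2^2·1; (2/5) = -1 since 5 mod 8 = 5, so (4/5) = (-1)^2·(1/5); sign now -1
(1/5) = 1; final value = sign = -1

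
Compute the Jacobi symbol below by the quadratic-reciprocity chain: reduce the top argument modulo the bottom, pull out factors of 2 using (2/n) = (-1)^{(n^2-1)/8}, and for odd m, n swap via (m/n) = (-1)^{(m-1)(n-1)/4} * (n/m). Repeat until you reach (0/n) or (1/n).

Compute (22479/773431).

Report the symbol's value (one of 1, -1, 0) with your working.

flip (22479/773431) -> (773431/22479): both odd, 22479 mod 4 = 3, 773431 mod 4 = 3, so the flip contributes -1; sign now -1
(773431/22479): 773431 mod 22479 = 9145, so (773431/22479) = (9145/22479)
flip (9145/22479) -> (22479/9145): both odd, 9145 mod 4 = 1, 22479 mod 4 = 3, so the flip contributes +1; sign now -1
(22479/9145): 22479 mod 9145 = 4189, so (22479/9145) = (4189/9145)
flip (4189/9145) -> (9145/4189): both odd, 4189 mod 4 = 1, 9145 mod 4 = 1, so the flip contributes +1; sign now -1
(9145/4189): 9145 mod 4189 = 767, so (9145/4189) = (767/4189)
flip (767/4189) -> (4189/767): both odd, 767 mod 4 = 3, 4189 mod 4 = 1, so the flip contributes +1; sign now -1
(4189/767): 4189 mod 767 = 354, so (4189/767) = (354/767)
factor out 2^1: 354 = 2^1·177; with 767 mod 8 = 7, (2/767) = +1; sign now -1; continue with (177/767)
flip (177/767) -> (767/177): both odd, 177 mod 4 = 1, 767 mod 4 = 3, so the flip contributes +1; sign now -1
(767/177): 767 mod 177 = 59, so (767/177) = (59/177)
flip (59/177) -> (177/59): both odd, 59 mod 4 = 3, 177 mod 4 = 1, so the flip contributes +1; sign now -1
(177/59): 177 mod 59 = 0, so (177/59) = (0/59)
reached (0/59); gcd(a, n) > 1, so (0/59) = 0 and the symbol is 0

0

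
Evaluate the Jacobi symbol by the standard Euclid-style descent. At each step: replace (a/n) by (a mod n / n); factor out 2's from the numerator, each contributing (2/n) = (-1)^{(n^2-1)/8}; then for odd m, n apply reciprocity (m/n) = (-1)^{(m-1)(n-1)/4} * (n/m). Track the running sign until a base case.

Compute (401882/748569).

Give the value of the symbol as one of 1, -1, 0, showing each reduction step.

-1

factor out 2^1: 401882 = 2^1·200941; with 748569 mod 8 = 1, (2/748569) = +1; sign now +1; continue with (200941/748569)
flip (200941/748569) -> (748569/200941): both odd, 200941 mod 4 = 1, 748569 mod 4 = 1, so the flip contributes +1; sign now +1
(748569/200941): 748569 mod 200941 = 145746, so (748569/200941) = (145746/200941)
factor out 2^1: 145746 = 2^1·72873; with 200941 mod 8 = 5, (2/200941) = -1; sign now -1; continue with (72873/200941)
flip (72873/200941) -> (200941/72873): both odd, 72873 mod 4 = 1, 200941 mod 4 = 1, so the flip contributes +1; sign now -1
(200941/72873): 200941 mod 72873 = 55195, so (200941/72873) = (55195/72873)
flip (55195/72873) -> (72873/55195): both odd, 55195 mod 4 = 3, 72873 mod 4 = 1, so the flip contributes +1; sign now -1
(72873/55195): 72873 mod 55195 = 17678, so (72873/55195) = (17678/55195)
factor out 2^1: 17678 = 2^1·8839; with 55195 mod 8 = 3, (2/55195) = -1; sign now +1; continue with (8839/55195)
flip (8839/55195) -> (55195/8839): both odd, 8839 mod 4 = 3, 55195 mod 4 = 3, so the flip contributes -1; sign now -1
(55195/8839): 55195 mod 8839 = 2161, so (55195/8839) = (2161/8839)
flip (2161/8839) -> (8839/2161): both odd, 2161 mod 4 = 1, 8839 mod 4 = 3, so the flip contributes +1; sign now -1
(8839/2161): 8839 mod 2161 = 195, so (8839/2161) = (195/2161)
flip (195/2161) -> (2161/195): both odd, 195 mod 4 = 3, 2161 mod 4 = 1, so the flip contributes +1; sign now -1
(2161/195): 2161 mod 195 = 16, so (2161/195) = (16/195)
factor out 2^4: 16 = 2^4·1; with 195 mod 8 = 3, (2/195) = -1; sign now -1; continue with (1/195)
reached (1/195) = 1, so the symbol is -1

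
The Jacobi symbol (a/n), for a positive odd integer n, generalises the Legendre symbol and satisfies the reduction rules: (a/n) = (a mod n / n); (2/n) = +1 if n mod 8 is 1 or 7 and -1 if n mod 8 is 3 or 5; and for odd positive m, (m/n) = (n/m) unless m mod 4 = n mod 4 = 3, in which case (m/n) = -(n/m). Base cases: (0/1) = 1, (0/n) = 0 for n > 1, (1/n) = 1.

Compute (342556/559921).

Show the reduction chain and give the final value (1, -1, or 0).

-1

342556 = 2^2·85639; (2/559921) = +1 since 559921 mod 8 = 1, so (342556/559921) = (+1)^2·(85639/559921); sign now +1
reciprocity: (85639/559921) = +1·(559921/85639) since 85639 mod 4 = 3, 559921 mod 4 = 1; sign now +1
(559921/85639) = (46087/85639)   [reduce mod 85639]
reciprocity: (46087/85639) = -1·(85639/46087) since 46087 mod 4 = 3, 85639 mod 4 = 3; sign now -1
(85639/46087) = (39552/46087)   [reduce mod 46087]
39552 = 2^7·309; (2/46087) = +1 since 46087 mod 8 = 7, so (39552/46087) = (+1)^7·(309/46087); sign now -1
reciprocity: (309/46087) = +1·(46087/309) since 309 mod 4 = 1, 46087 mod 4 = 3; sign now -1
(46087/309) = (46/309)   [reduce mod 309]
46 = 2^1·23; (2/309) = -1 since 309 mod 8 = 5, so (46/309) = (-1)^1·(23/309); sign now +1
reciprocity: (23/309) = +1·(309/23) since 23 mod 4 = 3, 309 mod 4 = 1; sign now +1
(309/23) = (10/23)   [reduce mod 23]
10 = 2^1·5; (2/23) = +1 since 23 mod 8 = 7, so (10/23) = (+1)^1·(5/23); sign now +1
reciprocity: (5/23) = +1·(23/5) since 5 mod 4 = 1, 23 mod 4 = 3; sign now +1
(23/5) = (3/5)   [reduce mod 5]
reciprocity: (3/5) = +1·(5/3) since 3 mod 4 = 3, 5 mod 4 = 1; sign now +1
(5/3) = (2/3)   [reduce mod 3]
2 = 2^1·1; (2/3) = -1 since 3 mod 8 = 3, so (2/3) = (-1)^1·(1/3); sign now -1
(1/3) = 1; final value = sign = -1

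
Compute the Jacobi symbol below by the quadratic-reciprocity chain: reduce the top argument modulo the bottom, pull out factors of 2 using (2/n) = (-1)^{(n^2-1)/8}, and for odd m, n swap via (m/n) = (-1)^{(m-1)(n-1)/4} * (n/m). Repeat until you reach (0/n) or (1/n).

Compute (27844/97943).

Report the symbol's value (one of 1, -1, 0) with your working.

1

27844 = 2^2·6961; (2/97943) = +1 since 97943 mod 8 = 7, so (27844/97943) = (+1)^2·(6961/97943); sign now +1
reciprocity: (6961/97943) = +1·(97943/6961) since 6961 mod 4 = 1, 97943 mod 4 = 3; sign now +1
(97943/6961) = (489/6961)   [reduce mod 6961]
reciprocity: (489/6961) = +1·(6961/489) since 489 mod 4 = 1, 6961 mod 4 = 1; sign now +1
(6961/489) = (115/489)   [reduce mod 489]
reciprocity: (115/489) = +1·(489/115) since 115 mod 4 = 3, 489 mod 4 = 1; sign now +1
(489/115) = (29/115)   [reduce mod 115]
reciprocity: (29/115) = +1·(115/29) since 29 mod 4 = 1, 115 mod 4 = 3; sign now +1
(115/29) = (28/29)   [reduce mod 29]
28 = 2^2·7; (2/29) = -1 since 29 mod 8 = 5, so (28/29) = (-1)^2·(7/29); sign now +1
reciprocity: (7/29) = +1·(29/7) since 7 mod 4 = 3, 29 mod 4 = 1; sign now +1
(29/7) = (1/7)   [reduce mod 7]
(1/7) = 1; final value = sign = +1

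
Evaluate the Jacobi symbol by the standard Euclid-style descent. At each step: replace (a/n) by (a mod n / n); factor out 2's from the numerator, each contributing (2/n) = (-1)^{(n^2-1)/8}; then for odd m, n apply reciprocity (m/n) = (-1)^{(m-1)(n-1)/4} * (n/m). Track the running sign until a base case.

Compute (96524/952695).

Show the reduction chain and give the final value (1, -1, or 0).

96524 = 2^2·24131; (2/952695) = +1 since 952695 mod 8 = 7, so (96524/952695) = (+1)^2·(24131/952695); sign now +1
reciprocity: (24131/952695) = -1·(952695/24131) since 24131 mod 4 = 3, 952695 mod 4 = 3; sign now -1
(952695/24131) = (11586/24131)   [reduce mod 24131]
11586 = 2^1·5793; (2/24131) = -1 since 24131 mod 8 = 3, so (11586/24131) = (-1)^1·(5793/24131); sign now +1
reciprocity: (5793/24131) = +1·(24131/5793) since 5793 mod 4 = 1, 24131 mod 4 = 3; sign now +1
(24131/5793) = (959/5793)   [reduce mod 5793]
reciprocity: (959/5793) = +1·(5793/959) since 959 mod 4 = 3, 5793 mod 4 = 1; sign now +1
(5793/959) = (39/959)   [reduce mod 959]
reciprocity: (39/959) = -1·(959/39) since 39 mod 4 = 3, 959 mod 4 = 3; sign now -1
(959/39) = (23/39)   [reduce mod 39]
reciprocity: (23/39) = -1·(39/23) since 23 mod 4 = 3, 39 mod 4 = 3; sign now +1
(39/23) = (16/23)   [reduce mod 23]
16 = 2^4·1; (2/23) = +1 since 23 mod 8 = 7, so (16/23) = (+1)^4·(1/23); sign now +1
(1/23) = 1; final value = sign = +1

1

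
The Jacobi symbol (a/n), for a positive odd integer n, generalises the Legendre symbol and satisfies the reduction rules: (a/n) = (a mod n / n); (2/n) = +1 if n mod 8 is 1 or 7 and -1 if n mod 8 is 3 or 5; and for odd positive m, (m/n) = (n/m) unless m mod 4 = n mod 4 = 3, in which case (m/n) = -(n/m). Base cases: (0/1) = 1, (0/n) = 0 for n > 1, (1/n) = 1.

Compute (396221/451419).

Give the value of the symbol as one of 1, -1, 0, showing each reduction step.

flip (396221/451419) -> (451419/396221): both odd, 396221 mod 4 = 1, 451419 mod 4 = 3, so the flip contributes +1; sign now +1
(451419/396221): 451419 mod 396221 = 55198, so (451419/396221) = (55198/396221)
factor out 2^1: 55198 = 2^1·27599; with 396221 mod 8 = 5, (2/396221) = -1; sign now -1; continue with (27599/396221)
flip (27599/396221) -> (396221/27599): both odd, 27599 mod 4 = 3, 396221 mod 4 = 1, so the flip contributes +1; sign now -1
(396221/27599): 396221 mod 27599 = 9835, so (396221/27599) = (9835/27599)
flip (9835/27599) -> (27599/9835): both odd, 9835 mod 4 = 3, 27599 mod 4 = 3, so the flip contributes -1; sign now +1
(27599/9835): 27599 mod 9835 = 7929, so (27599/9835) = (7929/9835)
flip (7929/9835) -> (9835/7929): both odd, 7929 mod 4 = 1, 9835 mod 4 = 3, so the flip contributes +1; sign now +1
(9835/7929): 9835 mod 7929 = 1906, so (9835/7929) = (1906/7929)
factor out 2^1: 1906 = 2^1·953; with 7929 mod 8 = 1, (2/7929) = +1; sign now +1; continue with (953/7929)
flip (953/7929) -> (7929/953): both odd, 953 mod 4 = 1, 7929 mod 4 = 1, so the flip contributes +1; sign now +1
(7929/953): 7929 mod 953 = 305, so (7929/953) = (305/953)
flip (305/953) -> (953/305): both odd, 305 mod 4 = 1, 953 mod 4 = 1, so the flip contributes +1; sign now +1
(953/305): 953 mod 305 = 38, so (953/305) = (38/305)
factor out 2^1: 38 = 2^1·19; with 305 mod 8 = 1, (2/305) = +1; sign now +1; continue with (19/305)
flip (19/305) -> (305/19): both odd, 19 mod 4 = 3, 305 mod 4 = 1, so the flip contributes +1; sign now +1
(305/19): 305 mod 19 = 1, so (305/19) = (1/19)
reached (1/19) = 1, so the symbol is +1

1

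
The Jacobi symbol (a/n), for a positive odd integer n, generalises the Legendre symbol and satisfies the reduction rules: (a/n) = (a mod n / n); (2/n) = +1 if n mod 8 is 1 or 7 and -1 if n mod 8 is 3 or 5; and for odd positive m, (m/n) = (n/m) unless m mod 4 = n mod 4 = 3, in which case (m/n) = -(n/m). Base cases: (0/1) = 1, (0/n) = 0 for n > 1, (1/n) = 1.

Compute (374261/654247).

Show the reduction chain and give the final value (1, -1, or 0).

-1

reciprocity: (374261/654247) = +1·(654247/374261) since 374261 mod 4 = 1, 654247 mod 4 = 3; sign now +1
(654247/374261) = (279986/374261)   [reduce mod 374261]
279986 = 2^1·139993; (2/374261) = -1 since 374261 mod 8 = 5, so (279986/374261) = (-1)^1·(139993/374261); sign now -1
reciprocity: (139993/374261) = +1·(374261/139993) since 139993 mod 4 = 1, 374261 mod 4 = 1; sign now -1
(374261/139993) = (94275/139993)   [reduce mod 139993]
reciprocity: (94275/139993) = +1·(139993/94275) since 94275 mod 4 = 3, 139993 mod 4 = 1; sign now -1
(139993/94275) = (45718/94275)   [reduce mod 94275]
45718 = 2^1·22859; (2/94275) = -1 since 94275 mod 8 = 3, so (45718/94275) = (-1)^1·(22859/94275); sign now +1
reciprocity: (22859/94275) = -1·(94275/22859) since 22859 mod 4 = 3, 94275 mod 4 = 3; sign now -1
(94275/22859) = (2839/22859)   [reduce mod 22859]
reciprocity: (2839/22859) = -1·(22859/2839) since 2839 mod 4 = 3, 22859 mod 4 = 3; sign now +1
(22859/2839) = (147/2839)   [reduce mod 2839]
reciprocity: (147/2839) = -1·(2839/147) since 147 mod 4 = 3, 2839 mod 4 = 3; sign now -1
(2839/147) = (46/147)   [reduce mod 147]
46 = 2^1·23; (2/147) = -1 since 147 mod 8 = 3, so (46/147) = (-1)^1·(23/147); sign now +1
reciprocity: (23/147) = -1·(147/23) since 23 mod 4 = 3, 147 mod 4 = 3; sign now -1
(147/23) = (9/23)   [reduce mod 23]
reciprocity: (9/23) = +1·(23/9) since 9 mod 4 = 1, 23 mod 4 = 3; sign now -1
(23/9) = (5/9)   [reduce mod 9]
reciprocity: (5/9) = +1·(9/5) since 5 mod 4 = 1, 9 mod 4 = 1; sign now -1
(9/5) = (4/5)   [reduce mod 5]
4 = 2^2·1; (2/5) = -1 since 5 mod 8 = 5, so (4/5) = (-1)^2·(1/5); sign now -1
(1/5) = 1; final value = sign = -1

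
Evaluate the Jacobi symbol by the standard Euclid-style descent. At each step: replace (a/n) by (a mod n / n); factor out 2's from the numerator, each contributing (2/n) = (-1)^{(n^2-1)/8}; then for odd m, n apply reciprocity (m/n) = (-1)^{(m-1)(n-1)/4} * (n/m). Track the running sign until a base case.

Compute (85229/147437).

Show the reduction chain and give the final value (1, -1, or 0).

-1

reciprocity: (85229/147437) = +1·(147437/85229) since 85229 mod 4 = 1, 147437 mod 4 = 1; sign now +1
(147437/85229) = (62208/85229)   [reduce mod 85229]
62208 = 2^8·243; (2/85229) = -1 since 85229 mod 8 = 5, so (62208/85229) = (-1)^8·(243/85229); sign now +1
reciprocity: (243/85229) = +1·(85229/243) since 243 mod 4 = 3, 85229 mod 4 = 1; sign now +1
(85229/243) = (179/243)   [reduce mod 243]
reciprocity: (179/243) = -1·(243/179) since 179 mod 4 = 3, 243 mod 4 = 3; sign now -1
(243/179) = (64/179)   [reduce mod 179]
64 = 2^6·1; (2/179) = -1 since 179 mod 8 = 3, so (64/179) = (-1)^6·(1/179); sign now -1
(1/179) = 1; final value = sign = -1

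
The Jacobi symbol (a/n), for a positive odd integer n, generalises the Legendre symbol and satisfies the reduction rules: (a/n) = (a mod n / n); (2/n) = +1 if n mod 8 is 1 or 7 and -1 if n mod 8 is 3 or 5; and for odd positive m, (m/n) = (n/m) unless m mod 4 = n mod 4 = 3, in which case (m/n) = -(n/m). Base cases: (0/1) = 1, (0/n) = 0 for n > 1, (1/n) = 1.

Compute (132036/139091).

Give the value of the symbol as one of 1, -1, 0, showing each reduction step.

1

132036 = 2^2·33009; (2/139091) = -1 since 139091 mod 8 = 3, so (132036/139091) = (-1)^2·(33009/139091); sign now +1
reciprocity: (33009/139091) = +1·(139091/33009) since 33009 mod 4 = 1, 139091 mod 4 = 3; sign now +1
(139091/33009) = (7055/33009)   [reduce mod 33009]
reciprocity: (7055/33009) = +1·(33009/7055) since 7055 mod 4 = 3, 33009 mod 4 = 1; sign now +1
(33009/7055) = (4789/7055)   [reduce mod 7055]
reciprocity: (4789/7055) = +1·(7055/4789) since 4789 mod 4 = 1, 7055 mod 4 = 3; sign now +1
(7055/4789) = (2266/4789)   [reduce mod 4789]
2266 = 2^1·1133; (2/4789) = -1 since 4789 mod 8 = 5, so (2266/4789) = (-1)^1·(1133/4789); sign now -1
reciprocity: (1133/4789) = +1·(4789/1133) since 1133 mod 4 = 1, 4789 mod 4 = 1; sign now -1
(4789/1133) = (257/1133)   [reduce mod 1133]
reciprocity: (257/1133) = +1·(1133/257) since 257 mod 4 = 1, 1133 mod 4 = 1; sign now -1
(1133/257) = (105/257)   [reduce mod 257]
reciprocity: (105/257) = +1·(257/105) since 105 mod 4 = 1, 257 mod 4 = 1; sign now -1
(257/105) = (47/105)   [reduce mod 105]
reciprocity: (47/105) = +1·(105/47) since 47 mod 4 = 3, 105 mod 4 = 1; sign now -1
(105/47) = (11/47)   [reduce mod 47]
reciprocity: (11/47) = -1·(47/11) since 11 mod 4 = 3, 47 mod 4 = 3; sign now +1
(47/11) = (3/11)   [reduce mod 11]
reciprocity: (3/11) = -1·(11/3) since 3 mod 4 = 3, 11 mod 4 = 3; sign now -1
(11/3) = (2/3)   [reduce mod 3]
2 = 2^1·1; (2/3) = -1 since 3 mod 8 = 3, so (2/3) = (-1)^1·(1/3); sign now +1
(1/3) = 1; final value = sign = +1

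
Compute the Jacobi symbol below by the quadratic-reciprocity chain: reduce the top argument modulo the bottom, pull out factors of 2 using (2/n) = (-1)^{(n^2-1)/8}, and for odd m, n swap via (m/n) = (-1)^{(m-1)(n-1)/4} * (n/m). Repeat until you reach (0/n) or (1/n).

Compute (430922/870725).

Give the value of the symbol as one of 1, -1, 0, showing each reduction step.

430922 = 2^1·215461; (2/870725) = -1 since 870725 mod 8 = 5, so (430922/870725) = (-1)^1·(215461/870725); sign now -1
reciprocity: (215461/870725) = +1·(870725/215461) since 215461 mod 4 = 1, 870725 mod 4 = 1; sign now -1
(870725/215461) = (8881/215461)   [reduce mod 215461]
reciprocity: (8881/215461) = +1·(215461/8881) since 8881 mod 4 = 1, 215461 mod 4 = 1; sign now -1
(215461/8881) = (2317/8881)   [reduce mod 8881]
reciprocity: (2317/8881) = +1·(8881/2317) since 2317 mod 4 = 1, 8881 mod 4 = 1; sign now -1
(8881/2317) = (1930/2317)   [reduce mod 2317]
1930 = 2^1·965; (2/2317) = -1 since 2317 mod 8 = 5, so (1930/2317) = (-1)^1·(965/2317); sign now +1
reciprocity: (965/2317) = +1·(2317/965) since 965 mod 4 = 1, 2317 mod 4 = 1; sign now +1
(2317/965) = (387/965)   [reduce mod 965]
reciprocity: (387/965) = +1·(965/387) since 387 mod 4 = 3, 965 mod 4 = 1; sign now +1
(965/387) = (191/387)   [reduce mod 387]
reciprocity: (191/387) = -1·(387/191) since 191 mod 4 = 3, 387 mod 4 = 3; sign now -1
(387/191) = (5/191)   [reduce mod 191]
reciprocity: (5/191) = +1·(191/5) since 5 mod 4 = 1, 191 mod 4 = 3; sign now -1
(191/5) = (1/5)   [reduce mod 5]
(1/5) = 1; final value = sign = -1

-1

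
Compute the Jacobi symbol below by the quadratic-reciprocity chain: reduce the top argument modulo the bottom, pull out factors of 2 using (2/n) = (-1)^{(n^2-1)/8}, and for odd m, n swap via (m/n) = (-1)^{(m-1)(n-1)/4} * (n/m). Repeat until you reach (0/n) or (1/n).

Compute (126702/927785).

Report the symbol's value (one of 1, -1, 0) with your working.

126702 = 2^1·63351; (2/927785) = +1 since 927785 mod 8 = 1, so (126702/927785) = (+1)^1·(63351/927785); sign now +1
reciprocity: (63351/927785) = +1·(927785/63351) since 63351 mod 4 = 3, 927785 mod 4 = 1; sign now +1
(927785/63351) = (40871/63351)   [reduce mod 63351]
reciprocity: (40871/63351) = -1·(63351/40871) since 40871 mod 4 = 3, 63351 mod 4 = 3; sign now -1
(63351/40871) = (22480/40871)   [reduce mod 40871]
22480 = 2^4·1405; (2/40871) = +1 since 40871 mod 8 = 7, so (22480/40871) = (+1)^4·(1405/40871); sign now -1
reciprocity: (1405/40871) = +1·(40871/1405) since 1405 mod 4 = 1, 40871 mod 4 = 3; sign now -1
(40871/1405) = (126/1405)   [reduce mod 1405]
126 = 2^1·63; (2/1405) = -1 since 1405 mod 8 = 5, so (126/1405) = (-1)^1·(63/1405); sign now +1
reciprocity: (63/1405) = +1·(1405/63) since 63 mod 4 = 3, 1405 mod 4 = 1; sign now +1
(1405/63) = (19/63)   [reduce mod 63]
reciprocity: (19/63) = -1·(63/19) since 19 mod 4 = 3, 63 mod 4 = 3; sign now -1
(63/19) = (6/19)   [reduce mod 19]
6 = 2^1·3; (2/19) = -1 since 19 mod 8 = 3, so (6/19) = (-1)^1·(3/19); sign now +1
reciprocity: (3/19) = -1·(19/3) since 3 mod 4 = 3, 19 mod 4 = 3; sign now -1
(19/3) = (1/3)   [reduce mod 3]
(1/3) = 1; final value = sign = -1

-1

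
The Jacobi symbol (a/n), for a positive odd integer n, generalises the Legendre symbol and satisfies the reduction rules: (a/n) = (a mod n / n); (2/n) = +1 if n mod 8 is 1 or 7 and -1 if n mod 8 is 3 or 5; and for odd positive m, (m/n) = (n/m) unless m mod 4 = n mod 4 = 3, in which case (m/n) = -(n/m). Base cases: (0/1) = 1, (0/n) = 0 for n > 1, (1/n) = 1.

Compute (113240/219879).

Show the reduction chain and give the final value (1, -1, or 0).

-1

factor out 2^3: 113240 = 2^3·14155; with 219879 mod 8 = 7, (2/219879) = +1; sign now +1; continue with (14155/219879)
flip (14155/219879) -> (219879/14155): both odd, 14155 mod 4 = 3, 219879 mod 4 = 3, so the flip contributes -1; sign now -1
(219879/14155): 219879 mod 14155 = 7554, so (219879/14155) = (7554/14155)
factor out 2^1: 7554 = 2^1·3777; with 14155 mod 8 = 3, (2/14155) = -1; sign now +1; continue with (3777/14155)
flip (3777/14155) -> (14155/3777): both odd, 3777 mod 4 = 1, 14155 mod 4 = 3, so the flip contributes +1; sign now +1
(14155/3777): 14155 mod 3777 = 2824, so (14155/3777) = (2824/3777)
factor out 2^3: 2824 = 2^3·353; with 3777 mod 8 = 1, (2/3777) = +1; sign now +1; continue with (353/3777)
flip (353/3777) -> (3777/353): both odd, 353 mod 4 = 1, 3777 mod 4 = 1, so the flip contributes +1; sign now +1
(3777/353): 3777 mod 353 = 247, so (3777/353) = (247/353)
flip (247/353) -> (353/247): both odd, 247 mod 4 = 3, 353 mod 4 = 1, so the flip contributes +1; sign now +1
(353/247): 353 mod 247 = 106, so (353/247) = (106/247)
factor out 2^1: 106 = 2^1·53; with 247 mod 8 = 7, (2/247) = +1; sign now +1; continue with (53/247)
flip (53/247) -> (247/53): both odd, 53 mod 4 = 1, 247 mod 4 = 3, so the flip contributes +1; sign now +1
(247/53): 247 mod 53 = 35, so (247/53) = (35/53)
flip (35/53) -> (53/35): both odd, 35 mod 4 = 3, 53 mod 4 = 1, so the flip contributes +1; sign now +1
(53/35): 53 mod 35 = 18, so (53/35) = (18/35)
factor out 2^1: 18 = 2^1·9; with 35 mod 8 = 3, (2/35) = -1; sign now -1; continue with (9/35)
flip (9/35) -> (35/9): both odd, 9 mod 4 = 1, 35 mod 4 = 3, so the flip contributes +1; sign now -1
(35/9): 35 mod 9 = 8, so (35/9) = (8/9)
factor out 2^3: 8 = 2^3·1; with 9 mod 8 = 1, (2/9) = +1; sign now -1; continue with (1/9)
reached (1/9) = 1, so the symbol is -1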